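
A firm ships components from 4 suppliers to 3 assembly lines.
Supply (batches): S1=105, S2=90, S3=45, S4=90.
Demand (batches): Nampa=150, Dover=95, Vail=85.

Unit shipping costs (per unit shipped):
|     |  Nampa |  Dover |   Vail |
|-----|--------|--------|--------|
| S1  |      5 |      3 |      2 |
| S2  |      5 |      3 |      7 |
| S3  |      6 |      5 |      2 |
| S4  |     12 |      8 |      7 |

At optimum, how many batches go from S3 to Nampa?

Optimal shipments:
  S1→Nampa: 60 × 5 = 300
  S1→Dover: 45 × 3 = 135
  S2→Nampa: 90 × 5 = 450
  S3→Vail: 45 × 2 = 90
  S4→Dover: 50 × 8 = 400
  S4→Vail: 40 × 7 = 280
Total cost = 1655.
The route S3→Nampa is not used.

0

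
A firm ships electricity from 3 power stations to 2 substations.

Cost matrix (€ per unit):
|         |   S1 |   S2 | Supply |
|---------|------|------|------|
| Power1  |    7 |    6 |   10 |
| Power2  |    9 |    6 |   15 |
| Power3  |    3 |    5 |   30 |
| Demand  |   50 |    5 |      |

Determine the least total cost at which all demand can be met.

280

Optimal allocation:
  Power1 to S1: 10 × €7 = €70
  Power2 to S1: 10 × €9 = €90
  Power2 to S2: 5 × €6 = €30
  Power3 to S1: 30 × €3 = €90
Total = 70 + 90 + 30 + 90 = €280.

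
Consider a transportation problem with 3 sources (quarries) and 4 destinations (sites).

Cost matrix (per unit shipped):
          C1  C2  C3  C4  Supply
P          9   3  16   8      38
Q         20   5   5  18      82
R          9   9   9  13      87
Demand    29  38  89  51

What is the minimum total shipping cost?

A cheapest plan:
  P→C2: 38 × 3 = 114
  Q→C3: 82 × 5 = 410
  R→C1: 29 × 9 = 261
  R→C3: 7 × 9 = 63
  R→C4: 51 × 13 = 663
Total = 114 + 410 + 261 + 63 + 663 = 1511.
(Supply check: P ships 38; Q ships 82; R ships 87.)

1511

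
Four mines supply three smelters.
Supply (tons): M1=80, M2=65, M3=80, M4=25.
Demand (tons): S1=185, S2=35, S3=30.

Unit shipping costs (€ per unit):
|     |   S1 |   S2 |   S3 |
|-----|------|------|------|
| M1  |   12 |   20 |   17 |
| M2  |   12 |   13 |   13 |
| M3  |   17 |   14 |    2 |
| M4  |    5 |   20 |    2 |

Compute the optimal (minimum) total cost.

2670

Optimal allocation:
  M1→S1: 80 × €12 = €960
  M2→S1: 65 × €12 = €780
  M3→S1: 15 × €17 = €255
  M3→S2: 35 × €14 = €490
  M3→S3: 30 × €2 = €60
  M4→S1: 25 × €5 = €125
Total = 960 + 780 + 255 + 490 + 60 + 125 = €2670.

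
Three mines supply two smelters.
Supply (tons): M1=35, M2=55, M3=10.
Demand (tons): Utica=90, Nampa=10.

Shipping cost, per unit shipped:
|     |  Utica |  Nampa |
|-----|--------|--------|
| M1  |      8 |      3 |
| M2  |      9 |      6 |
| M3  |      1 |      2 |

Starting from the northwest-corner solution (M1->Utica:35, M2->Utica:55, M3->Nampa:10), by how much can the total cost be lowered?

60

Current plan cost = 35·8 + 55·9 + 10·2 = 795.
Optimal plan:
  M1->Utica: 25 tons
  M1->Nampa: 10 tons
  M2->Utica: 55 tons
  M3->Utica: 10 tons
Optimal cost = 735.
Saving = 795 − 735 = 60.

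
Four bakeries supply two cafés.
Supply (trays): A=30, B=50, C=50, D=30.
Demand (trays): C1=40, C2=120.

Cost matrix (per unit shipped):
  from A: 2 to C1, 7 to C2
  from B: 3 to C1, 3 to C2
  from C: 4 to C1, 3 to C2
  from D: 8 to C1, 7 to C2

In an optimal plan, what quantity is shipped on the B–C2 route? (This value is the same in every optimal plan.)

Solving gives:
  A→C1: 30 trays
  B→C1: 10 trays
  B→C2: 40 trays
  C→C2: 50 trays
  D→C2: 30 trays
Total cost = 570.
So B→C2 carries 40 trays.

40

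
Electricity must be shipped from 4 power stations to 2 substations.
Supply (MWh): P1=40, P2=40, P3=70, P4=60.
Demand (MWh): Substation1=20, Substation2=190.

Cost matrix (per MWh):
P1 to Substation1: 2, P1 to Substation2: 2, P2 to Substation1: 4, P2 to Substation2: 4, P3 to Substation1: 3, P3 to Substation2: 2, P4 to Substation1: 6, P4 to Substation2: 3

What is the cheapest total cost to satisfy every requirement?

560

An optimal shipping plan:
  P1 to Substation1: 20 MWh
  P1 to Substation2: 20 MWh
  P2 to Substation2: 40 MWh
  P3 to Substation2: 70 MWh
  P4 to Substation2: 60 MWh
Total cost = 560.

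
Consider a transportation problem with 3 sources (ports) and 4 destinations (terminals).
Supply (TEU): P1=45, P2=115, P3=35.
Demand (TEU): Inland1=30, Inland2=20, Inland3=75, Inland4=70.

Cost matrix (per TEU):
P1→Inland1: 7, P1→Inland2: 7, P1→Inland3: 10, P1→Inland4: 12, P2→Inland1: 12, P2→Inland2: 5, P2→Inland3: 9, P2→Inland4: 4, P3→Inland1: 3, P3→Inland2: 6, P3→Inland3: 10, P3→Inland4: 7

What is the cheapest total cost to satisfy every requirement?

A cheapest plan:
  P1->Inland3: 45 × 10 = 450
  P2->Inland2: 20 × 5 = 100
  P2->Inland3: 25 × 9 = 225
  P2->Inland4: 70 × 4 = 280
  P3->Inland1: 30 × 3 = 90
  P3->Inland3: 5 × 10 = 50
Total = 450 + 100 + 225 + 280 + 90 + 50 = 1195.

1195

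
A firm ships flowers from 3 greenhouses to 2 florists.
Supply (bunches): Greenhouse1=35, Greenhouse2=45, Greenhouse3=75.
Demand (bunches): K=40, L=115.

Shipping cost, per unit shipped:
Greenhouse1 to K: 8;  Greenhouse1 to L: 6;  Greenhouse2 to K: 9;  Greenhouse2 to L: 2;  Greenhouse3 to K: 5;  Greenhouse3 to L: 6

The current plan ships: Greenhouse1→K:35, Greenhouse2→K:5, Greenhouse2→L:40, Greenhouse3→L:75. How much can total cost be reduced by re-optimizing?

145

Current plan cost = 35·8 + 5·9 + 40·2 + 75·6 = 855.
Optimal plan:
  Greenhouse1 to L: 35 × 6 = 210
  Greenhouse2 to L: 45 × 2 = 90
  Greenhouse3 to K: 40 × 5 = 200
  Greenhouse3 to L: 35 × 6 = 210
Optimal cost = 710.
Saving = 855 − 710 = 145.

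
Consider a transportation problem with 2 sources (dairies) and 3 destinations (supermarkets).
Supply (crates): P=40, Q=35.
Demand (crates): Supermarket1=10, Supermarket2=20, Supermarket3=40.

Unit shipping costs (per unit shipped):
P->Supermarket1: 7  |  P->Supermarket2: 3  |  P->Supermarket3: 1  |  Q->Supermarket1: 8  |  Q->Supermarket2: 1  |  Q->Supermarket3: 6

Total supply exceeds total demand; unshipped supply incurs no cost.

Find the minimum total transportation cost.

140

A cheapest plan:
  P–Supermarket3: 40 crates
  Q–Supermarket1: 10 crates
  Q–Supermarket2: 20 crates
Total cost = 140.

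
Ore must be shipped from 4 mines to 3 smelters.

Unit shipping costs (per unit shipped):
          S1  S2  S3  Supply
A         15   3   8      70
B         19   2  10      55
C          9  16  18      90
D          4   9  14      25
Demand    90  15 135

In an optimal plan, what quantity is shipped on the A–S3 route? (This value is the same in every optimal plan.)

Optimal shipments:
  A→S3: 70 × 8 = 560
  B→S2: 15 × 2 = 30
  B→S3: 40 × 10 = 400
  C→S1: 65 × 9 = 585
  C→S3: 25 × 18 = 450
  D→S1: 25 × 4 = 100
Total cost = 2125.
So A→S3 carries 70 tons.

70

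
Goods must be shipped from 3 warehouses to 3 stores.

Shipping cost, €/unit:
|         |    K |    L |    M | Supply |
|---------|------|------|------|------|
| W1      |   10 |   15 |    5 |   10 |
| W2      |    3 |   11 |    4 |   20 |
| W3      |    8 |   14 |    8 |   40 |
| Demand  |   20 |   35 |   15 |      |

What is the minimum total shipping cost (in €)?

640

A cheapest plan:
  W1->M: 10 × €5 = €50
  W2->K: 20 × €3 = €60
  W3->L: 35 × €14 = €490
  W3->M: 5 × €8 = €40
Total = 50 + 60 + 490 + 40 = €640.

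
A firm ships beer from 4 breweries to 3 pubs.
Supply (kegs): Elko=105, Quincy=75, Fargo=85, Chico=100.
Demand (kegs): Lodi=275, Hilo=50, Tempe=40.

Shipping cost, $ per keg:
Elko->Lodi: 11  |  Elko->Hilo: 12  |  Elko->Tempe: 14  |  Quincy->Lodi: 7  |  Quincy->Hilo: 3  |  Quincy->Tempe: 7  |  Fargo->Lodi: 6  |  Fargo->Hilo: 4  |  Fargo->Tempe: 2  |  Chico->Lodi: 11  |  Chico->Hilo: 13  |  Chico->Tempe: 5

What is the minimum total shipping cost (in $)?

2850

A cheapest plan:
  Elko->Lodi: 105 × $11 = $1155
  Quincy->Lodi: 25 × $7 = $175
  Quincy->Hilo: 50 × $3 = $150
  Fargo->Lodi: 85 × $6 = $510
  Chico->Lodi: 60 × $11 = $660
  Chico->Tempe: 40 × $5 = $200
Total = 1155 + 175 + 150 + 510 + 660 + 200 = $2850.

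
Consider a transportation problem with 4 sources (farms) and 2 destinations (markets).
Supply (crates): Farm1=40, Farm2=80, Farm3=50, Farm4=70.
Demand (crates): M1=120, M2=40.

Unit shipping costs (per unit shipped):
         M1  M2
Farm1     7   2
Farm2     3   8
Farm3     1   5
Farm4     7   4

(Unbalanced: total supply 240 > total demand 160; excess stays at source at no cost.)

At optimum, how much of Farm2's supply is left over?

10

Minimum-cost shipments:
  Farm1–M2: 40 × 2 = 80
  Farm2–M1: 70 × 3 = 210
  Farm3–M1: 50 × 1 = 50
Total cost = 340.
Farm2 ships 70 of its 80, leaving 10.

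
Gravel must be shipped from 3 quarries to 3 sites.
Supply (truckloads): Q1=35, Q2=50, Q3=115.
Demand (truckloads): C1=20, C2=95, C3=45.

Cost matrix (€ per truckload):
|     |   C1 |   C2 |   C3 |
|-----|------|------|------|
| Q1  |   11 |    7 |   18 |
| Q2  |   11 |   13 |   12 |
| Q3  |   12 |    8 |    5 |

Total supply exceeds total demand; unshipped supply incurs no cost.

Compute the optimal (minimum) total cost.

Optimal allocation:
  Q1→C2: 35 × €7 = €245
  Q2→C1: 20 × €11 = €220
  Q3→C2: 60 × €8 = €480
  Q3→C3: 45 × €5 = €225
Total = 245 + 220 + 480 + 225 = €1170.
(Supply check: Q1 ships 35; Q2 ships 20; Q3 ships 105.)

1170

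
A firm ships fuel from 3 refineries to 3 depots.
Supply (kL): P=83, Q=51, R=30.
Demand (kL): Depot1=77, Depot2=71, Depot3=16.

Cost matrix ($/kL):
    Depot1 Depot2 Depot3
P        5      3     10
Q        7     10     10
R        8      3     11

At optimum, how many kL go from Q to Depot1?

35

Optimal shipments:
  P to Depot1: 42 × $5 = $210
  P to Depot2: 41 × $3 = $123
  Q to Depot1: 35 × $7 = $245
  Q to Depot3: 16 × $10 = $160
  R to Depot2: 30 × $3 = $90
Total cost = $828.
So Q→Depot1 carries 35 kL.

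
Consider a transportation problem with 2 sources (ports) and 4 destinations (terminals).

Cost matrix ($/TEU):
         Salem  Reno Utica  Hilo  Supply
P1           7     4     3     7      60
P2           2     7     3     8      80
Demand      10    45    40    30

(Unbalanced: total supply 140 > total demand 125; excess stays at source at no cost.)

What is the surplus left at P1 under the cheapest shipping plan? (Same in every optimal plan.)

0

An optimal plan:
  P1–Reno: 45 TEU
  P1–Hilo: 15 TEU
  P2–Salem: 10 TEU
  P2–Utica: 40 TEU
  P2–Hilo: 15 TEU
Total cost = $545.
P1 ships 60 of its 60, leaving 0.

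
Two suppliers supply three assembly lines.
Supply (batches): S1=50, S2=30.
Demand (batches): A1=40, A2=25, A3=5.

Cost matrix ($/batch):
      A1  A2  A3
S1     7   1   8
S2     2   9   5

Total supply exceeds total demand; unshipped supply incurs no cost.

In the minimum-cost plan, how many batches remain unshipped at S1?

An optimal plan:
  S1->A1: 10 × $7 = $70
  S1->A2: 25 × $1 = $25
  S1->A3: 5 × $8 = $40
  S2->A1: 30 × $2 = $60
Total cost = $195.
S1 ships 40 of its 50, leaving 10.

10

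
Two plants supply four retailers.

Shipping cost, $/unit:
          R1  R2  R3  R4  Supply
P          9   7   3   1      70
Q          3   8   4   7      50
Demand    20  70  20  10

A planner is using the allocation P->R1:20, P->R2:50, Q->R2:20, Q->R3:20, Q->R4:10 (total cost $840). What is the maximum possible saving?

190

Current plan cost = 20·9 + 50·7 + 20·8 + 20·4 + 10·7 = $840.
Optimal plan:
  P->R2: 40 × $7 = $280
  P->R3: 20 × $3 = $60
  P->R4: 10 × $1 = $10
  Q->R1: 20 × $3 = $60
  Q->R2: 30 × $8 = $240
Optimal cost = $650.
Saving = 840 − 650 = $190.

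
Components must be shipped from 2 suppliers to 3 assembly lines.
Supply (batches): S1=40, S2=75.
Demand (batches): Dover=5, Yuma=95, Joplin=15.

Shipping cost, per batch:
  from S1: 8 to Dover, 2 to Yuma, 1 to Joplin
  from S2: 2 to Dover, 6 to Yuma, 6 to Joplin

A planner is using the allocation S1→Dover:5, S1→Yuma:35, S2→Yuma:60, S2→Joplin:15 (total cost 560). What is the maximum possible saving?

Current plan cost = 5·8 + 35·2 + 60·6 + 15·6 = 560.
Optimal plan:
  S1 to Yuma: 25 × 2 = 50
  S1 to Joplin: 15 × 1 = 15
  S2 to Dover: 5 × 2 = 10
  S2 to Yuma: 70 × 6 = 420
Optimal cost = 495.
Saving = 560 − 495 = 65.

65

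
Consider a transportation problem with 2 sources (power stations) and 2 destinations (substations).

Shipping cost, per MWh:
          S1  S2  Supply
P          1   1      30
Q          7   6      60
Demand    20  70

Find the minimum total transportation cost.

390

An optimal shipping plan:
  P->S1: 20 × 1 = 20
  P->S2: 10 × 1 = 10
  Q->S2: 60 × 6 = 360
Total = 20 + 10 + 360 = 390.
(Supply check: P ships 30; Q ships 60.)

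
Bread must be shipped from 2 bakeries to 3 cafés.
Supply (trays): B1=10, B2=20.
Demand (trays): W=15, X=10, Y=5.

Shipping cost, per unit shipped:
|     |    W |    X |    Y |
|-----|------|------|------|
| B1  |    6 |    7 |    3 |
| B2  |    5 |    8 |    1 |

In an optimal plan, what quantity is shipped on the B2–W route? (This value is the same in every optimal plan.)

The minimum-cost plan:
  B1->X: 10 × 7 = 70
  B2->W: 15 × 5 = 75
  B2->Y: 5 × 1 = 5
Total cost = 150.
So B2→W carries 15 trays.

15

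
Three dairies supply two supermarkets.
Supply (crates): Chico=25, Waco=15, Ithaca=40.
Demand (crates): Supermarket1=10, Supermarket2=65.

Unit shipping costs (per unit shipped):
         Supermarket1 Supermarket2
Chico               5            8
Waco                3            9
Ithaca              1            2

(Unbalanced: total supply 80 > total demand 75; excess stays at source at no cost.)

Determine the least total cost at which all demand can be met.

A cheapest plan:
  Chico→Supermarket2: 25 × 8 = 200
  Waco→Supermarket1: 10 × 3 = 30
  Ithaca→Supermarket2: 40 × 2 = 80
Total = 200 + 30 + 80 = 310.
(Supply check: Chico ships 25; Waco ships 10; Ithaca ships 40.)

310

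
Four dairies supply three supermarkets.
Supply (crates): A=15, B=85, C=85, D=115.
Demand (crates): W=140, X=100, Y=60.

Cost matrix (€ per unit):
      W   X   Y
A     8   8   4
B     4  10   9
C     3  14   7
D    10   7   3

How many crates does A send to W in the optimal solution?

Optimal shipments:
  A to X: 15 crates
  B to W: 55 crates
  B to X: 30 crates
  C to W: 85 crates
  D to X: 55 crates
  D to Y: 60 crates
Total cost = €1460.
The route A→W is not used.

0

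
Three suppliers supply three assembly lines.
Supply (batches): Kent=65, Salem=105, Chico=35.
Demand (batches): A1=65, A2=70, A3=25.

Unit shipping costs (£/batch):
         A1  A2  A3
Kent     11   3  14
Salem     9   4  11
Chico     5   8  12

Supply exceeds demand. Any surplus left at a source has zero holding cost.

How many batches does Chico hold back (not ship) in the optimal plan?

An optimal plan:
  Kent–A2: 65 × £3 = £195
  Salem–A1: 30 × £9 = £270
  Salem–A2: 5 × £4 = £20
  Salem–A3: 25 × £11 = £275
  Chico–A1: 35 × £5 = £175
Total cost = £935.
Chico ships 35 of its 35, leaving 0.

0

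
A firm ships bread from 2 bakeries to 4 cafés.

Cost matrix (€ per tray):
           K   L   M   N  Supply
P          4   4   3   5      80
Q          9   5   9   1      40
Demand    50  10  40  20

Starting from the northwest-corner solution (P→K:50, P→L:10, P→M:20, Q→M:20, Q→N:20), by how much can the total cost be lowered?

60

Current plan cost = 50·4 + 10·4 + 20·3 + 20·9 + 20·1 = €500.
Optimal plan:
  P–K: 40 × €4 = €160
  P–M: 40 × €3 = €120
  Q–K: 10 × €9 = €90
  Q–L: 10 × €5 = €50
  Q–N: 20 × €1 = €20
Optimal cost = €440.
Saving = 500 − 440 = €60.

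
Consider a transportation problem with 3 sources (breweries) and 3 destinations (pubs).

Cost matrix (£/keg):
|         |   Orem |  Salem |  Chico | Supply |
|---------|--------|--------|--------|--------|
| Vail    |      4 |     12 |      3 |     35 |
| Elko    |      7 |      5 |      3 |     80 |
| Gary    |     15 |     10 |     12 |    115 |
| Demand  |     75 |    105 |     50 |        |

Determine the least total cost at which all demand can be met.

1700

A cheapest plan:
  Vail to Orem: 35 × £4 = £140
  Elko to Orem: 30 × £7 = £210
  Elko to Chico: 50 × £3 = £150
  Gary to Orem: 10 × £15 = £150
  Gary to Salem: 105 × £10 = £1050
Total = 140 + 210 + 150 + 150 + 1050 = £1700.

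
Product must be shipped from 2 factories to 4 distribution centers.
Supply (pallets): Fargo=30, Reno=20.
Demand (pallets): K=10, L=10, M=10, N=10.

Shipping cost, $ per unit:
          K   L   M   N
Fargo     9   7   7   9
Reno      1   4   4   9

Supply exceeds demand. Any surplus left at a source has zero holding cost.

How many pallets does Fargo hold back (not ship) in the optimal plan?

10

Minimum-cost shipments:
  Fargo to L: 10 × $7 = $70
  Fargo to N: 10 × $9 = $90
  Reno to K: 10 × $1 = $10
  Reno to M: 10 × $4 = $40
Total cost = $210.
Fargo ships 20 of its 30, leaving 10.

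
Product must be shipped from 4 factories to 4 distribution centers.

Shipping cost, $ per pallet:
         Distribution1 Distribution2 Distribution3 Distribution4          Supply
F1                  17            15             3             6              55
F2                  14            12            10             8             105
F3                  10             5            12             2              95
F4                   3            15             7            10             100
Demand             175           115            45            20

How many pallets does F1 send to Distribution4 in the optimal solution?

10

The minimum-cost plan:
  F1→Distribution3: 45 × $3 = $135
  F1→Distribution4: 10 × $6 = $60
  F2→Distribution1: 75 × $14 = $1050
  F2→Distribution2: 20 × $12 = $240
  F2→Distribution4: 10 × $8 = $80
  F3→Distribution2: 95 × $5 = $475
  F4→Distribution1: 100 × $3 = $300
Total cost = $2340.
So F1→Distribution4 carries 10 pallets.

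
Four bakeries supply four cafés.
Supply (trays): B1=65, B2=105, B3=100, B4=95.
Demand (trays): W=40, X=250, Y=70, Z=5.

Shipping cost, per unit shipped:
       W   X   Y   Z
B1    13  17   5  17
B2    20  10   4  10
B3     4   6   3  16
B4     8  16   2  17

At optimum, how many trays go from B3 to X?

Optimal shipments:
  B1 to X: 50 × 17 = 850
  B1 to Y: 15 × 5 = 75
  B2 to X: 100 × 10 = 1000
  B2 to Z: 5 × 10 = 50
  B3 to X: 100 × 6 = 600
  B4 to W: 40 × 8 = 320
  B4 to Y: 55 × 2 = 110
Total cost = 3005.
So B3→X carries 100 trays.

100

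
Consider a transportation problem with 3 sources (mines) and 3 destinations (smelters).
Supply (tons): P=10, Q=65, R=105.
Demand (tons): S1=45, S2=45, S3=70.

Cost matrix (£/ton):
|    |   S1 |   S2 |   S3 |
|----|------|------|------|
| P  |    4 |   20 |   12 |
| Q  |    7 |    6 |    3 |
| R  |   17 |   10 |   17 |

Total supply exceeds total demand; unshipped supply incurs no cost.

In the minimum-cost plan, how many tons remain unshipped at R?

20

An optimal plan:
  P→S1: 10 × £4 = £40
  Q→S3: 65 × £3 = £195
  R→S1: 35 × £17 = £595
  R→S2: 45 × £10 = £450
  R→S3: 5 × £17 = £85
Total cost = £1365.
R ships 85 of its 105, leaving 20.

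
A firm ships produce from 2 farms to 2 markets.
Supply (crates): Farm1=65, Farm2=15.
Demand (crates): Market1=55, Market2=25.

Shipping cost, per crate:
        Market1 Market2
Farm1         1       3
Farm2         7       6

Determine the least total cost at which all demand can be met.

A cheapest plan:
  Farm1→Market1: 55 × 1 = 55
  Farm1→Market2: 10 × 3 = 30
  Farm2→Market2: 15 × 6 = 90
Total = 55 + 30 + 90 = 175.
(Supply check: Farm1 ships 65; Farm2 ships 15.)

175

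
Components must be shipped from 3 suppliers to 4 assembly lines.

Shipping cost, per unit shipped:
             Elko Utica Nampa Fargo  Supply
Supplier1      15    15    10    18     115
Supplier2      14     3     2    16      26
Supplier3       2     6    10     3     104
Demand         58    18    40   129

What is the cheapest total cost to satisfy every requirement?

Optimal allocation:
  Supplier1 to Elko: 58 × 15 = 870
  Supplier1 to Nampa: 32 × 10 = 320
  Supplier1 to Fargo: 25 × 18 = 450
  Supplier2 to Utica: 18 × 3 = 54
  Supplier2 to Nampa: 8 × 2 = 16
  Supplier3 to Fargo: 104 × 3 = 312
Total = 870 + 320 + 450 + 54 + 16 + 312 = 2022.
(Supply check: Supplier1 ships 115; Supplier2 ships 26; Supplier3 ships 104.)

2022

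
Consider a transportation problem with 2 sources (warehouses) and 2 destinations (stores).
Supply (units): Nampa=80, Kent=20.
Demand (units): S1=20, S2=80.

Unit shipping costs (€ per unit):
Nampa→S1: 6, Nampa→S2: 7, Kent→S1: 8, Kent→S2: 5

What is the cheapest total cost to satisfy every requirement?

One minimum-cost allocation:
  Nampa->S1: 20 × €6 = €120
  Nampa->S2: 60 × €7 = €420
  Kent->S2: 20 × €5 = €100
Total = 120 + 420 + 100 = €640.
(Supply check: Nampa ships 80; Kent ships 20.)

640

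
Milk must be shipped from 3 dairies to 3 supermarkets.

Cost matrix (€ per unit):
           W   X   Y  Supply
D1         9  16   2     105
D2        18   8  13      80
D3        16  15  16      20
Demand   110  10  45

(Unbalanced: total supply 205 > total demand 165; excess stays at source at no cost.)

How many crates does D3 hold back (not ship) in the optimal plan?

Minimum-cost shipments:
  D1->W: 60 × €9 = €540
  D1->Y: 45 × €2 = €90
  D2->W: 30 × €18 = €540
  D2->X: 10 × €8 = €80
  D3->W: 20 × €16 = €320
Total cost = €1570.
D3 ships 20 of its 20, leaving 0.

0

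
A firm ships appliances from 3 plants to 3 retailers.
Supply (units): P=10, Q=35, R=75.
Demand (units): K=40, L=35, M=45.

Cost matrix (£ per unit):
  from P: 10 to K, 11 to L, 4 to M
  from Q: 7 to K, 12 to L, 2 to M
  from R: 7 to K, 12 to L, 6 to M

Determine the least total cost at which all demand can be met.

810

A cheapest plan:
  P→M: 10 × £4 = £40
  Q→M: 35 × £2 = £70
  R→K: 40 × £7 = £280
  R→L: 35 × £12 = £420
Total = 40 + 70 + 280 + 420 = £810.
(Supply check: P ships 10; Q ships 35; R ships 75.)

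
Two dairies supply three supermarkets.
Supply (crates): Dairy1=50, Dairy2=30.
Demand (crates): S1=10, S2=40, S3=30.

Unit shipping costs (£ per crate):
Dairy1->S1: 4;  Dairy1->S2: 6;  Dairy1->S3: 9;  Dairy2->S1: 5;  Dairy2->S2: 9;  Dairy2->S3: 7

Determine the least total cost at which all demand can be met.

An optimal shipping plan:
  Dairy1 to S1: 10 crates
  Dairy1 to S2: 40 crates
  Dairy2 to S3: 30 crates
Total cost = £490.

490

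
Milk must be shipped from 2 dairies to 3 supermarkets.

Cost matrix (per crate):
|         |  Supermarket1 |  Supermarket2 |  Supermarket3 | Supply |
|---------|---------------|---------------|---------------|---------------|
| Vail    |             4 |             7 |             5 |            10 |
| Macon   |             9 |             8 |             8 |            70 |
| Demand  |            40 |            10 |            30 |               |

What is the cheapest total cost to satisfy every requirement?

An optimal shipping plan:
  Vail to Supermarket1: 10 × 4 = 40
  Macon to Supermarket1: 30 × 9 = 270
  Macon to Supermarket2: 10 × 8 = 80
  Macon to Supermarket3: 30 × 8 = 240
Total = 40 + 270 + 80 + 240 = 630.

630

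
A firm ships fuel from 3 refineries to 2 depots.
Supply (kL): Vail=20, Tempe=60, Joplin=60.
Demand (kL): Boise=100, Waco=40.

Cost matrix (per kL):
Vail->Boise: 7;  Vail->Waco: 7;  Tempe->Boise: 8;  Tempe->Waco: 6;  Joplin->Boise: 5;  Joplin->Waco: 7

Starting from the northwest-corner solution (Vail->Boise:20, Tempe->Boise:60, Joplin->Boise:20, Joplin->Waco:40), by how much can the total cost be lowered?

160

Current plan cost = 20·7 + 60·8 + 20·5 + 40·7 = 1000.
Optimal plan:
  Vail–Boise: 20 kL
  Tempe–Boise: 20 kL
  Tempe–Waco: 40 kL
  Joplin–Boise: 60 kL
Optimal cost = 840.
Saving = 1000 − 840 = 160.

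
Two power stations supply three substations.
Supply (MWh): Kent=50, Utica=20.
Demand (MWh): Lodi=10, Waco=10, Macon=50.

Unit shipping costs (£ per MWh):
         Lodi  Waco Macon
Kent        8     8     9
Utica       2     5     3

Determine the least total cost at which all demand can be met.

One minimum-cost allocation:
  Kent to Lodi: 10 MWh
  Kent to Waco: 10 MWh
  Kent to Macon: 30 MWh
  Utica to Macon: 20 MWh
Total cost = £490.

490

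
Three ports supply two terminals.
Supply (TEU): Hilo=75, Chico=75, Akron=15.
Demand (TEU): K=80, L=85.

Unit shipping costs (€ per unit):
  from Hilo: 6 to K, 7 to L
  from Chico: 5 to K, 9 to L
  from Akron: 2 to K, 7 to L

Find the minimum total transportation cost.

A cheapest plan:
  Hilo–L: 75 × €7 = €525
  Chico–K: 65 × €5 = €325
  Chico–L: 10 × €9 = €90
  Akron–K: 15 × €2 = €30
Total = 525 + 325 + 90 + 30 = €970.

970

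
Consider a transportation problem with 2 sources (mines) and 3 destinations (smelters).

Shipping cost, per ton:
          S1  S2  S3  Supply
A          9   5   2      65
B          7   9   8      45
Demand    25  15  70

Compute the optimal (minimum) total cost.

480

A cheapest plan:
  A–S3: 65 × 2 = 130
  B–S1: 25 × 7 = 175
  B–S2: 15 × 9 = 135
  B–S3: 5 × 8 = 40
Total = 130 + 175 + 135 + 40 = 480.
(Supply check: A ships 65; B ships 45.)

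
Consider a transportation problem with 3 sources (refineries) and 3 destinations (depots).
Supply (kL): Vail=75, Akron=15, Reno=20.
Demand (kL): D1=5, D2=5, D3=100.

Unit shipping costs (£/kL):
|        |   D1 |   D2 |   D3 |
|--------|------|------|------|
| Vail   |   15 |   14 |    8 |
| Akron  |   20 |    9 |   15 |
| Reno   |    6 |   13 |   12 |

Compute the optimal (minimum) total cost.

An optimal shipping plan:
  Vail–D3: 75 × £8 = £600
  Akron–D2: 5 × £9 = £45
  Akron–D3: 10 × £15 = £150
  Reno–D1: 5 × £6 = £30
  Reno–D3: 15 × £12 = £180
Total = 600 + 45 + 150 + 30 + 180 = £1005.

1005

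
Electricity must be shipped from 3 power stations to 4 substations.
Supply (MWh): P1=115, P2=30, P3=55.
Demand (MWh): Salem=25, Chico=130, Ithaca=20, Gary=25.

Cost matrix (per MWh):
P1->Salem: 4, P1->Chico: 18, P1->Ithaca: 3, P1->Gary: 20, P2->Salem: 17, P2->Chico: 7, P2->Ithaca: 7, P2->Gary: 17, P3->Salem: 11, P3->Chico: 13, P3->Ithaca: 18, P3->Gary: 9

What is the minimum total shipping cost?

2245

A cheapest plan:
  P1–Salem: 25 × 4 = 100
  P1–Chico: 70 × 18 = 1260
  P1–Ithaca: 20 × 3 = 60
  P2–Chico: 30 × 7 = 210
  P3–Chico: 30 × 13 = 390
  P3–Gary: 25 × 9 = 225
Total = 100 + 1260 + 60 + 210 + 390 + 225 = 2245.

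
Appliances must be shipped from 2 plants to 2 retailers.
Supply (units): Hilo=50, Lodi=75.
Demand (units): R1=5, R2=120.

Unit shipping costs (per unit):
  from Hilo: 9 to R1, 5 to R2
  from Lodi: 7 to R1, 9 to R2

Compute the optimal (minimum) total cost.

915

A cheapest plan:
  Hilo→R2: 50 × 5 = 250
  Lodi→R1: 5 × 7 = 35
  Lodi→R2: 70 × 9 = 630
Total = 250 + 35 + 630 = 915.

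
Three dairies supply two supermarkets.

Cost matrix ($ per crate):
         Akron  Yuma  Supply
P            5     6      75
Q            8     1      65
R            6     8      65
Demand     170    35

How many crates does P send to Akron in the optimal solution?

Solving gives:
  P->Akron: 75 × $5 = $375
  Q->Akron: 30 × $8 = $240
  Q->Yuma: 35 × $1 = $35
  R->Akron: 65 × $6 = $390
Total cost = $1040.
So P→Akron carries 75 crates.

75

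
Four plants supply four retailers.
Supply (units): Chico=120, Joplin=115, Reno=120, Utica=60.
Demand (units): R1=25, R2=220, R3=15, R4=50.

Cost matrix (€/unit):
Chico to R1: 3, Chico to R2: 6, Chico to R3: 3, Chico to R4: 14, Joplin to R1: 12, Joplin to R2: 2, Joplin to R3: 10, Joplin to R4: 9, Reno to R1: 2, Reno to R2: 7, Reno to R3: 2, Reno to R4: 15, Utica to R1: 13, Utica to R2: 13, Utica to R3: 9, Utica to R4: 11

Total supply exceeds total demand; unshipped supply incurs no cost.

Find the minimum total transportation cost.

One minimum-cost allocation:
  Chico to R2: 105 × €6 = €630
  Joplin to R2: 115 × €2 = €230
  Reno to R1: 25 × €2 = €50
  Reno to R3: 15 × €2 = €30
  Utica to R4: 50 × €11 = €550
Total = 630 + 230 + 50 + 30 + 550 = €1490.

1490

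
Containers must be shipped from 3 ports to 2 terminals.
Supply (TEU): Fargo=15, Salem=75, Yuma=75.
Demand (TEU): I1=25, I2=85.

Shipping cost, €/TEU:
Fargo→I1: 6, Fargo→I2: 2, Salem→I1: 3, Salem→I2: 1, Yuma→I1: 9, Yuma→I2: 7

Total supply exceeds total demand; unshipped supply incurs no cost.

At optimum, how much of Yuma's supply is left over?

55

An optimal plan:
  Fargo–I2: 15 × €2 = €30
  Salem–I1: 5 × €3 = €15
  Salem–I2: 70 × €1 = €70
  Yuma–I1: 20 × €9 = €180
Total cost = €295.
Yuma ships 20 of its 75, leaving 55.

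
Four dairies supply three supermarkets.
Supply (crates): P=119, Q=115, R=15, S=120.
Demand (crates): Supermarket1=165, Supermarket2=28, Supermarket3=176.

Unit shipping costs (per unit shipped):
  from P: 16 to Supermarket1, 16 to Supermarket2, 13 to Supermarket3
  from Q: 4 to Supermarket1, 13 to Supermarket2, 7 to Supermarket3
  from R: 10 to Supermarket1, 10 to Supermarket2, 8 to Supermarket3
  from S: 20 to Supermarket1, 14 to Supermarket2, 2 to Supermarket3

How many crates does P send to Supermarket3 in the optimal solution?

Solving gives:
  P->Supermarket1: 35 × 16 = 560
  P->Supermarket2: 28 × 16 = 448
  P->Supermarket3: 56 × 13 = 728
  Q->Supermarket1: 115 × 4 = 460
  R->Supermarket1: 15 × 10 = 150
  S->Supermarket3: 120 × 2 = 240
Total cost = 2586.
So P→Supermarket3 carries 56 crates.

56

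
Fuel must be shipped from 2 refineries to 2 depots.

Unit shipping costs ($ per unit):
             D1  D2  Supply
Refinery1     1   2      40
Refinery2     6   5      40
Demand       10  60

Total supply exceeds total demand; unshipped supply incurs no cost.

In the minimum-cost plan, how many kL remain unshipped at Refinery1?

0

An optimal plan:
  Refinery1 to D1: 10 × $1 = $10
  Refinery1 to D2: 30 × $2 = $60
  Refinery2 to D2: 30 × $5 = $150
Total cost = $220.
Refinery1 ships 40 of its 40, leaving 0.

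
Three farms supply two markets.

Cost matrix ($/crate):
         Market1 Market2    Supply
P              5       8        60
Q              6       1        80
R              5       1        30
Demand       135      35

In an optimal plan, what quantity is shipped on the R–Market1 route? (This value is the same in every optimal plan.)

Solving gives:
  P→Market1: 60 × $5 = $300
  Q→Market1: 45 × $6 = $270
  Q→Market2: 35 × $1 = $35
  R→Market1: 30 × $5 = $150
Total cost = $755.
So R→Market1 carries 30 crates.

30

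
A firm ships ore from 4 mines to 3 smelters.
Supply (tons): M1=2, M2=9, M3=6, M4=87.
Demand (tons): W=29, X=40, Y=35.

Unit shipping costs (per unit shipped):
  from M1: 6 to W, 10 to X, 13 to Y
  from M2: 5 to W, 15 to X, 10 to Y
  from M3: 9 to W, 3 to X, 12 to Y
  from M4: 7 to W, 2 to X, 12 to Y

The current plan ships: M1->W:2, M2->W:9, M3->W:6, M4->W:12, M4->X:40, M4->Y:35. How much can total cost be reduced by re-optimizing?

Current plan cost = 2·6 + 9·5 + 6·9 + 12·7 + 40·2 + 35·12 = 695.
Optimal plan:
  M1 to W: 2 × 6 = 12
  M2 to Y: 9 × 10 = 90
  M3 to Y: 6 × 12 = 72
  M4 to W: 27 × 7 = 189
  M4 to X: 40 × 2 = 80
  M4 to Y: 20 × 12 = 240
Optimal cost = 683.
Saving = 695 − 683 = 12.

12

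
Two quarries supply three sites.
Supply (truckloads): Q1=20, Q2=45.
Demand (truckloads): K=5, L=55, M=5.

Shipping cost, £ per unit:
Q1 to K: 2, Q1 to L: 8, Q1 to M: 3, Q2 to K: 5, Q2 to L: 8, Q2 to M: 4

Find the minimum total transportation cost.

A cheapest plan:
  Q1->K: 5 × £2 = £10
  Q1->L: 10 × £8 = £80
  Q1->M: 5 × £3 = £15
  Q2->L: 45 × £8 = £360
Total = 10 + 80 + 15 + 360 = £465.
(Supply check: Q1 ships 20; Q2 ships 45.)

465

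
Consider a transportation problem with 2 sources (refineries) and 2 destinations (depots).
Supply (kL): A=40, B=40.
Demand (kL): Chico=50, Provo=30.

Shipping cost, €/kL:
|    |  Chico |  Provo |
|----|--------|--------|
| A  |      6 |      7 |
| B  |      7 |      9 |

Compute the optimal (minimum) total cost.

550

One minimum-cost allocation:
  A→Chico: 10 kL
  A→Provo: 30 kL
  B→Chico: 40 kL
Total cost = €550.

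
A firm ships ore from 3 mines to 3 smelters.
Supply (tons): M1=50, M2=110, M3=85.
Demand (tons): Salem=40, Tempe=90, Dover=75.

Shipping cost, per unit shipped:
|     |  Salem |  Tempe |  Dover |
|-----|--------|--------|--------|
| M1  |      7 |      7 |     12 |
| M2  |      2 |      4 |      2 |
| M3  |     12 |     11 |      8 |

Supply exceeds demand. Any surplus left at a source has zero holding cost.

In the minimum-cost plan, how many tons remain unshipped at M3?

40

An optimal plan:
  M1 to Tempe: 50 × 7 = 350
  M2 to Salem: 40 × 2 = 80
  M2 to Tempe: 40 × 4 = 160
  M2 to Dover: 30 × 2 = 60
  M3 to Dover: 45 × 8 = 360
Total cost = 1010.
M3 ships 45 of its 85, leaving 40.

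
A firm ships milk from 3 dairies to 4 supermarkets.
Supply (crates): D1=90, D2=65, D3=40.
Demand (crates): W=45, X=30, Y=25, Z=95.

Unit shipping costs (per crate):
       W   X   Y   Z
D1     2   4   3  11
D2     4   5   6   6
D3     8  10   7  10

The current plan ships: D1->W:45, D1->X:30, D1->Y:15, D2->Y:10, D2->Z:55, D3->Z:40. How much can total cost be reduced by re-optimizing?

30

Current plan cost = 45·2 + 30·4 + 15·3 + 10·6 + 55·6 + 40·10 = 1045.
Optimal plan:
  D1–W: 45 × 2 = 90
  D1–X: 30 × 4 = 120
  D1–Y: 15 × 3 = 45
  D2–Z: 65 × 6 = 390
  D3–Y: 10 × 7 = 70
  D3–Z: 30 × 10 = 300
Optimal cost = 1015.
Saving = 1045 − 1015 = 30.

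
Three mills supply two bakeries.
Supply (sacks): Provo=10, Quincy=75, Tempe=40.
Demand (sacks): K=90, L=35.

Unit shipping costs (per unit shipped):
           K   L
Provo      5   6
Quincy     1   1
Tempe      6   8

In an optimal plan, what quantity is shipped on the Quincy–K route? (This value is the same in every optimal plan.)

Optimal shipments:
  Provo–K: 10 × 5 = 50
  Quincy–K: 40 × 1 = 40
  Quincy–L: 35 × 1 = 35
  Tempe–K: 40 × 6 = 240
Total cost = 365.
So Quincy→K carries 40 sacks.

40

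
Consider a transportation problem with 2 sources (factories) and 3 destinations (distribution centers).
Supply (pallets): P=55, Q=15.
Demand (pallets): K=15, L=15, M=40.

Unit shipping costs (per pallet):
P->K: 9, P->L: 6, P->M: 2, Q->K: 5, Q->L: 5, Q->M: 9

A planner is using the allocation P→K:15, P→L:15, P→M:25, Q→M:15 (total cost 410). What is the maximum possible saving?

165

Current plan cost = 15·9 + 15·6 + 25·2 + 15·9 = 410.
Optimal plan:
  P to L: 15 × 6 = 90
  P to M: 40 × 2 = 80
  Q to K: 15 × 5 = 75
Optimal cost = 245.
Saving = 410 − 245 = 165.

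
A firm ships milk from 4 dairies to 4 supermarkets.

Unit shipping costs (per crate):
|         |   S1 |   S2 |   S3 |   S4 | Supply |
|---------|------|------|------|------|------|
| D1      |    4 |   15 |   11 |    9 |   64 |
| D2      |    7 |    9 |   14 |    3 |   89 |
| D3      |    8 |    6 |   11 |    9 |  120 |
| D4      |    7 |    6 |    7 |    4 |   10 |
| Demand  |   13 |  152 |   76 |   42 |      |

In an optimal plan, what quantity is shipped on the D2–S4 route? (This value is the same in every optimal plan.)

Optimal shipments:
  D1→S1: 13 × 4 = 52
  D1→S3: 51 × 11 = 561
  D2→S2: 47 × 9 = 423
  D2→S4: 42 × 3 = 126
  D3→S2: 105 × 6 = 630
  D3→S3: 15 × 11 = 165
  D4→S3: 10 × 7 = 70
Total cost = 2027.
So D2→S4 carries 42 crates.

42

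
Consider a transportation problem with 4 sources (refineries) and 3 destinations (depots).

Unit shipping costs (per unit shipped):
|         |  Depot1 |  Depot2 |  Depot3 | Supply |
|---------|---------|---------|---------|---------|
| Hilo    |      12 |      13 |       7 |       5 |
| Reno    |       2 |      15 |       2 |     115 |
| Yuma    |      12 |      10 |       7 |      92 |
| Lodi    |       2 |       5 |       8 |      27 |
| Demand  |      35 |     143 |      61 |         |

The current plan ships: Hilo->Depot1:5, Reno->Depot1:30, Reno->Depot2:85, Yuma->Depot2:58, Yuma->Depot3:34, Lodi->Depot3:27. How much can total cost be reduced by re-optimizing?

Current plan cost = 5·12 + 30·2 + 85·15 + 58·10 + 34·7 + 27·8 = 2429.
Optimal plan:
  Hilo->Depot2: 5 kL
  Reno->Depot1: 35 kL
  Reno->Depot2: 19 kL
  Reno->Depot3: 61 kL
  Yuma->Depot2: 92 kL
  Lodi->Depot2: 27 kL
Optimal cost = 1597.
Saving = 2429 − 1597 = 832.

832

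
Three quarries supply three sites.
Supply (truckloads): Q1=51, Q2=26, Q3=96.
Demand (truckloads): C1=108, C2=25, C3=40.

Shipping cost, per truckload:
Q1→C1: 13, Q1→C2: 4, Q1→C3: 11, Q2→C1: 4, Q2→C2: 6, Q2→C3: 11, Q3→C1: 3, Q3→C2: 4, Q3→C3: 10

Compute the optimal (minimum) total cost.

876

One minimum-cost allocation:
  Q1–C2: 25 × 4 = 100
  Q1–C3: 26 × 11 = 286
  Q2–C1: 12 × 4 = 48
  Q2–C3: 14 × 11 = 154
  Q3–C1: 96 × 3 = 288
Total = 100 + 286 + 48 + 154 + 288 = 876.
(Supply check: Q1 ships 51; Q2 ships 26; Q3 ships 96.)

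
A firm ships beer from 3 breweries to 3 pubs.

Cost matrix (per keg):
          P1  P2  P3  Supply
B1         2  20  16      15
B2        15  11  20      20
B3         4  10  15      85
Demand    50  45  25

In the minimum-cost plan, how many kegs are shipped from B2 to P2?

Optimal shipments:
  B1 to P1: 15 × 2 = 30
  B2 to P2: 20 × 11 = 220
  B3 to P1: 35 × 4 = 140
  B3 to P2: 25 × 10 = 250
  B3 to P3: 25 × 15 = 375
Total cost = 1015.
So B2→P2 carries 20 kegs.

20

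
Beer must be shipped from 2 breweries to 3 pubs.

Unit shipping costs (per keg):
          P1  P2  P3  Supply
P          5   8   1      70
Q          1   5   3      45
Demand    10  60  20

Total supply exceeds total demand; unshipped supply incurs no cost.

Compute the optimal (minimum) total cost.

405

Optimal allocation:
  P–P2: 25 × 8 = 200
  P–P3: 20 × 1 = 20
  Q–P1: 10 × 1 = 10
  Q–P2: 35 × 5 = 175
Total = 200 + 20 + 10 + 175 = 405.
(Supply check: P ships 45; Q ships 45.)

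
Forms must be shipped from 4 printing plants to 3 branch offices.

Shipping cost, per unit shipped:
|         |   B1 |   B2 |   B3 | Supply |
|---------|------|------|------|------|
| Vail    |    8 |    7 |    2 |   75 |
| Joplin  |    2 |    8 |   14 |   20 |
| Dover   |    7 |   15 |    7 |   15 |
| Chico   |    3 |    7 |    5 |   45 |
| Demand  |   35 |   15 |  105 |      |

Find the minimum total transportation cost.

520

An optimal shipping plan:
  Vail–B3: 75 × 2 = 150
  Joplin–B1: 20 × 2 = 40
  Dover–B3: 15 × 7 = 105
  Chico–B1: 15 × 3 = 45
  Chico–B2: 15 × 7 = 105
  Chico–B3: 15 × 5 = 75
Total = 150 + 40 + 105 + 45 + 105 + 75 = 520.
(Supply check: Vail ships 75; Joplin ships 20; Dover ships 15; Chico ships 45.)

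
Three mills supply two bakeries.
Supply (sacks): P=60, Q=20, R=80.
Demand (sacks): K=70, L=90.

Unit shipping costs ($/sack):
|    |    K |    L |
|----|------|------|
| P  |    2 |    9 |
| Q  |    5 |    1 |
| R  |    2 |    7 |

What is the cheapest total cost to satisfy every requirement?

One minimum-cost allocation:
  P–K: 60 × $2 = $120
  Q–L: 20 × $1 = $20
  R–K: 10 × $2 = $20
  R–L: 70 × $7 = $490
Total = 120 + 20 + 20 + 490 = $650.

650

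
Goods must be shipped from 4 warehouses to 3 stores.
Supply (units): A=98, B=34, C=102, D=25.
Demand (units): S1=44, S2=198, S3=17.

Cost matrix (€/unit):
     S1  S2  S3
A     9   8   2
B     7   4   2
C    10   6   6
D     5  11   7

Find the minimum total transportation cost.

1574

Optimal allocation:
  A–S1: 19 × €9 = €171
  A–S2: 62 × €8 = €496
  A–S3: 17 × €2 = €34
  B–S2: 34 × €4 = €136
  C–S2: 102 × €6 = €612
  D–S1: 25 × €5 = €125
Total = 171 + 496 + 34 + 136 + 612 + 125 = €1574.
(Supply check: A ships 98; B ships 34; C ships 102; D ships 25.)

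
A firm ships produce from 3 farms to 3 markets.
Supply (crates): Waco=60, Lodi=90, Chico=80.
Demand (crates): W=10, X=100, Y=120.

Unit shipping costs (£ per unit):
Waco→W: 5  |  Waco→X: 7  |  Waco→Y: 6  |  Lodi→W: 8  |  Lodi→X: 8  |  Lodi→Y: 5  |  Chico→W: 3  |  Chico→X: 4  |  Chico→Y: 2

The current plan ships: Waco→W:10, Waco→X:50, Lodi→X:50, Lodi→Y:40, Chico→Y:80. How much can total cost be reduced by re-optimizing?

50

Current plan cost = 10·5 + 50·7 + 50·8 + 40·5 + 80·2 = £1160.
Optimal plan:
  Waco->W: 10 × £5 = £50
  Waco->X: 50 × £7 = £350
  Lodi->Y: 90 × £5 = £450
  Chico->X: 50 × £4 = £200
  Chico->Y: 30 × £2 = £60
Optimal cost = £1110.
Saving = 1160 − 1110 = £50.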